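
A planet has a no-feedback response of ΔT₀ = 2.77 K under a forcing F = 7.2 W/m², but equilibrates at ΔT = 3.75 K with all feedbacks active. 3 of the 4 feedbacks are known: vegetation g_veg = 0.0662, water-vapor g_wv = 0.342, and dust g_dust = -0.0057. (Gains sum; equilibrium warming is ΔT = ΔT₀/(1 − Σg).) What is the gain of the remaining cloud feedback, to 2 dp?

Amplification A = ΔT/ΔT₀ = 3.75/2.77 = 1.354.
Total gain g = 1 − 1/A = 1 − 1/1.354 = 0.2614.
Known gains sum to 0.0662 + 0.342 − 0.0057 = 0.4025.
g_cld = 0.2614 − 0.4025 = -0.14.

-0.14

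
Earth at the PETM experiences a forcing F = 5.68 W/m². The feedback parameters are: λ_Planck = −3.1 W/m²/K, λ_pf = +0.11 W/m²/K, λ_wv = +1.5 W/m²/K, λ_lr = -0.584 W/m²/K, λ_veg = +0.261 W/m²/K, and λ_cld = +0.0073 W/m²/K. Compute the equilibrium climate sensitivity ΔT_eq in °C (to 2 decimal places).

3.15 °C

Net feedback parameter λ = (−3.1) + (+0.11) + (+1.5) + (-0.584) + (+0.261) + (+0.0073) = -1.8057 W/m²/K.
ΔT = −F/λ = −5.68/(-1.8057) = 3.15 °C.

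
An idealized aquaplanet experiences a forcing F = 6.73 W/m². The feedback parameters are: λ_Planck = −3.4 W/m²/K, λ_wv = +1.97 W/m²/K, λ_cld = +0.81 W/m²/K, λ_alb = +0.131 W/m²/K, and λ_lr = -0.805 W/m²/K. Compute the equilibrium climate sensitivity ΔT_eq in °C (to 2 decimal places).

Net feedback parameter λ = (−3.4) + (+1.97) + (+0.81) + (+0.131) + (-0.805) = -1.294 W/m²/K.
ΔT = −F/λ = −6.73/(-1.294) = 5.20 °C.

5.20 °C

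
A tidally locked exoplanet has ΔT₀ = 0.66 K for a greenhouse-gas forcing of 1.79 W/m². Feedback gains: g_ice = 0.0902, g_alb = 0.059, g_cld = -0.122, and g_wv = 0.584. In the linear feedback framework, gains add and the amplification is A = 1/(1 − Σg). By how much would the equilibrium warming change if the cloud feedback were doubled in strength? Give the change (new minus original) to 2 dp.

-0.41 K

Original: g = 0.6112, ΔT = 0.66/(1−0.6112) = 1.6975 K.
With doubled cloud: g' = 0.4892, ΔT' = 0.66/(1−0.4892) = 1.2921 K.
Change = 1.2921 − 1.6975 = -0.41 K.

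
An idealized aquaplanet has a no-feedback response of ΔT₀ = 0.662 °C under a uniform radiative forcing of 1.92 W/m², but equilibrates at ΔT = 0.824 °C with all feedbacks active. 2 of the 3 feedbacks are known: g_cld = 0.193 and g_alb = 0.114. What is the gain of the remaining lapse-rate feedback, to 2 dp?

-0.11

Amplification A = ΔT/ΔT₀ = 0.824/0.662 = 1.245.
Total gain g = 1 − 1/A = 1 − 1/1.245 = 0.1968.
Known gains sum to 0.193 + 0.114 = 0.307.
g_lr = 0.1968 − 0.307 = -0.11.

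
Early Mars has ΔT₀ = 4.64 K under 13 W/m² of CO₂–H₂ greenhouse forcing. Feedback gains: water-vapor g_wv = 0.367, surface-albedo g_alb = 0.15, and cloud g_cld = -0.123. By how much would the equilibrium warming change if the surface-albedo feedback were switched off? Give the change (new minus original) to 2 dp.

Original: g = 0.394, ΔT = 4.64/(1−0.394) = 7.6568 K.
Without surface-albedo: g' = 0.244, ΔT' = 4.64/(1−0.244) = 6.1376 K.
Change = 6.1376 − 7.6568 = -1.52 K.

-1.52 K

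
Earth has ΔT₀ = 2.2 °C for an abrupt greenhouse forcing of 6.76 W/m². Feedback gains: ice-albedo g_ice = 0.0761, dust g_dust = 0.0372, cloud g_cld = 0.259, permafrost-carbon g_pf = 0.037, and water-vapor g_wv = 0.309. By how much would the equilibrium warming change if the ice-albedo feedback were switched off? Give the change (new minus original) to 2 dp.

Original: g = 0.7183, ΔT = 2.2/(1−0.7183) = 7.8097 °C.
Without ice-albedo: g' = 0.6422, ΔT' = 2.2/(1−0.6422) = 6.1487 °C.
Change = 6.1487 − 7.8097 = -1.66 °C.

-1.66 °C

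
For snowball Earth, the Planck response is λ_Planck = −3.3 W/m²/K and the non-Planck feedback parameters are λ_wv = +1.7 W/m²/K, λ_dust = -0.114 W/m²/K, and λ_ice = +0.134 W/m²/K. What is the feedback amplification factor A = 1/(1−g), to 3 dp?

Convert to gains: g_wv = 1.7/3.3 = 0.5152; g_dust = -0.114/3.3 = -0.03455; g_ice = 0.134/3.3 = 0.04061.
Total gain g = 0.52126.
A = 1/(1 − 0.52126) = 2.089.

2.089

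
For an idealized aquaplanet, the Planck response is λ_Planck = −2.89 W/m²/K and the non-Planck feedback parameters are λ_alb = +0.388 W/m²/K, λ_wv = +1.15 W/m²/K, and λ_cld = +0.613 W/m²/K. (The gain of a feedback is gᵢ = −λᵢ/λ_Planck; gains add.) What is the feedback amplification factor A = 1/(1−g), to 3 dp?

Convert to gains: g_alb = 0.388/2.89 = 0.1343; g_wv = 1.15/2.89 = 0.3979; g_cld = 0.613/2.89 = 0.2121.
Total gain g = 0.7443.
A = 1/(1 − 0.7443) = 3.911.

3.911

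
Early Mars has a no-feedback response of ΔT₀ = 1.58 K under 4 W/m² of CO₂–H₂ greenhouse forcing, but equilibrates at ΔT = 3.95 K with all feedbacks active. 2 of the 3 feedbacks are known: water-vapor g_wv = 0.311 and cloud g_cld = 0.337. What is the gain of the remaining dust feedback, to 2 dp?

-0.05

Amplification A = ΔT/ΔT₀ = 3.95/1.58 = 2.5.
Total gain g = 1 − 1/A = 1 − 1/2.5 = 0.6.
Known gains sum to 0.311 + 0.337 = 0.648.
g_dust = 0.6 − 0.648 = -0.05.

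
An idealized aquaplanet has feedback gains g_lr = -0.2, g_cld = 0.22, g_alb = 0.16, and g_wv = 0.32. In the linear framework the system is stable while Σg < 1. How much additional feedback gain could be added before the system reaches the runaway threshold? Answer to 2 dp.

Current total gain = -0.2 + 0.22 + 0.16 + 0.32 = 0.5.
Margin to runaway = 1 − 0.5 = 0.50.

0.50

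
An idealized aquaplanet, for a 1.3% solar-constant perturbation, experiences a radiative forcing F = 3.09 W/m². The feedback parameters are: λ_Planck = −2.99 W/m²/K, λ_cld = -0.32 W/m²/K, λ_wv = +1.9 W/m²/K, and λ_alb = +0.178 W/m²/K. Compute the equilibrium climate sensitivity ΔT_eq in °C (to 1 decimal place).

Net feedback parameter λ = (−2.99) + (-0.32) + (+1.9) + (+0.178) = -1.232 W/m²/K.
ΔT = −F/λ = −3.09/(-1.232) = 2.5 °C.

2.5 °C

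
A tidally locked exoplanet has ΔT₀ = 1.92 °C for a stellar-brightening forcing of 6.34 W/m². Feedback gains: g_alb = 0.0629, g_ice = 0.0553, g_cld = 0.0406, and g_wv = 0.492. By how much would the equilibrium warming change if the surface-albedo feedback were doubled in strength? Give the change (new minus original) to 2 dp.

Original: g = 0.6508, ΔT = 1.92/(1−0.6508) = 5.4983 °C.
With doubled surface-albedo: g' = 0.7137, ΔT' = 1.92/(1−0.7137) = 6.7063 °C.
Change = 6.7063 − 5.4983 = 1.21 °C.

1.21 °C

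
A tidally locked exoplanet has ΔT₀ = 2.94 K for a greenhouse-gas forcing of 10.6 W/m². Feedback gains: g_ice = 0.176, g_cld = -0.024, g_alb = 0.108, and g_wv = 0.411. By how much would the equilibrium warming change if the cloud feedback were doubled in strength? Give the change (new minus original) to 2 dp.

Original: g = 0.671, ΔT = 2.94/(1−0.671) = 8.9362 K.
With doubled cloud: g' = 0.647, ΔT' = 2.94/(1−0.647) = 8.3286 K.
Change = 8.3286 − 8.9362 = -0.61 K.

-0.61 K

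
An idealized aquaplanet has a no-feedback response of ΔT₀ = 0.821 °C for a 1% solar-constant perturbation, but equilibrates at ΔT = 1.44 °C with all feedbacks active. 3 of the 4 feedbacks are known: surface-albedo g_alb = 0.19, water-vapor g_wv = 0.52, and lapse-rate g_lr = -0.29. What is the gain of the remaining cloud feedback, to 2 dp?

Amplification A = ΔT/ΔT₀ = 1.44/0.821 = 1.754.
Total gain g = 1 − 1/A = 1 − 1/1.754 = 0.4299.
Known gains sum to 0.19 + 0.52 − 0.29 = 0.42.
g_cld = 0.4299 − 0.42 = 0.01.

0.01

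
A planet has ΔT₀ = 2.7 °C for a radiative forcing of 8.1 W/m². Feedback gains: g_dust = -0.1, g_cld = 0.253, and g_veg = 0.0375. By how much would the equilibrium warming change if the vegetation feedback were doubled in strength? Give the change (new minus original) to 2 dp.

0.16 °C

Original: g = 0.1905, ΔT = 2.7/(1−0.1905) = 3.3354 °C.
With doubled vegetation: g' = 0.228, ΔT' = 2.7/(1−0.228) = 3.4974 °C.
Change = 3.4974 − 3.3354 = 0.16 °C.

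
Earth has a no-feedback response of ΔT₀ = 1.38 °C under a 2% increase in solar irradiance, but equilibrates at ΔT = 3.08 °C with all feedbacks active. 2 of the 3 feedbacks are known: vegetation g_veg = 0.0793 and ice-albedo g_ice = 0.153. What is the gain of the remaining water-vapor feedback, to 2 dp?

0.32

Amplification A = ΔT/ΔT₀ = 3.08/1.38 = 2.232.
Total gain g = 1 − 1/A = 1 − 1/2.232 = 0.552.
Known gains sum to 0.0793 + 0.153 = 0.2323.
g_wv = 0.552 − 0.2323 = 0.32.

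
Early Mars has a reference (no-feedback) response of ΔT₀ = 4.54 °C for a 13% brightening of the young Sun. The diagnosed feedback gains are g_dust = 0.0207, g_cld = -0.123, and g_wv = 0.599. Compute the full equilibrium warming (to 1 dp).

9.0 °C

Total gain g = 0.0207 − 0.123 + 0.599 = 0.4967.
Amplification A = 1/(1 − 0.4967) = 1.987.
ΔT = 4.54 × 1.987 = 9.0 °C.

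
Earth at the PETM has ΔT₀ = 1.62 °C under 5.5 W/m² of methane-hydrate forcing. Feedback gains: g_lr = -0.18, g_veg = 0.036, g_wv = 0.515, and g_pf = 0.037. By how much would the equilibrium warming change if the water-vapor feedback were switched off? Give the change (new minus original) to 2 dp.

Original: g = 0.408, ΔT = 1.62/(1−0.408) = 2.7365 °C.
Without water-vapor: g' = -0.107, ΔT' = 1.62/(1+0.107) = 1.4634 °C.
Change = 1.4634 − 2.7365 = -1.27 °C.

-1.27 °C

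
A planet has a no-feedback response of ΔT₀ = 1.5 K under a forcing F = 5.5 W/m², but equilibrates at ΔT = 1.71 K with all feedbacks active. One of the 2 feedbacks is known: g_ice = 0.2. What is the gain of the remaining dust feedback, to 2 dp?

-0.08

Amplification A = ΔT/ΔT₀ = 1.71/1.5 = 1.14.
Total gain g = 1 − 1/A = 1 − 1/1.14 = 0.1228.
The known gain is 0.2.
g_dust = 0.1228 − 0.2 = -0.08.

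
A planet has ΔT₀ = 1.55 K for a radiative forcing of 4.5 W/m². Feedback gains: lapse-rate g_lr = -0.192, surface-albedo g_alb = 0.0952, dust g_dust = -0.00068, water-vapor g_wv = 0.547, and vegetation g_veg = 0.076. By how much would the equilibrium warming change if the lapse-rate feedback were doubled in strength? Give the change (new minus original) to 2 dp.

-0.94 K

Original: g = 0.52552, ΔT = 1.55/(1−0.52552) = 3.2667 K.
With doubled lapse-rate: g' = 0.33352, ΔT' = 1.55/(1−0.33352) = 2.3257 K.
Change = 2.3257 − 3.2667 = -0.94 K.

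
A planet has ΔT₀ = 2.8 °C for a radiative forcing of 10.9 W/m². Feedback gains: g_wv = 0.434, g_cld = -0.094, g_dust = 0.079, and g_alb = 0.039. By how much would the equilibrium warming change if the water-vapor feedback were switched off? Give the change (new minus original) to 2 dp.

Original: g = 0.458, ΔT = 2.8/(1−0.458) = 5.1661 °C.
Without water-vapor: g' = 0.024, ΔT' = 2.8/(1−0.024) = 2.8689 °C.
Change = 2.8689 − 5.1661 = -2.30 °C.

-2.30 °C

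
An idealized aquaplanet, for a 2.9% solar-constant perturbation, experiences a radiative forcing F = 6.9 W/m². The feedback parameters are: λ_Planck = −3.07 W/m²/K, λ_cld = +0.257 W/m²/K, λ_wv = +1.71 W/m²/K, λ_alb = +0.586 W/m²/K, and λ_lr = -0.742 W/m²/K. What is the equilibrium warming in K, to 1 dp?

Net feedback parameter λ = (−3.07) + (+0.257) + (+1.71) + (+0.586) + (-0.742) = -1.259 W/m²/K.
ΔT = −F/λ = −6.9/(-1.259) = 5.5 K.

5.5 K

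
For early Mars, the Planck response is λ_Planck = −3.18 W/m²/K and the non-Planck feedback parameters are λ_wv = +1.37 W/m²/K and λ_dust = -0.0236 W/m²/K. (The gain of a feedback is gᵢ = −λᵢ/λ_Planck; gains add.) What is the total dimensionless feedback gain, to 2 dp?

0.42

Convert to gains: g_wv = 1.37/3.18 = 0.4308; g_dust = -0.0236/3.18 = -0.007421.
Total gain g = 0.423379.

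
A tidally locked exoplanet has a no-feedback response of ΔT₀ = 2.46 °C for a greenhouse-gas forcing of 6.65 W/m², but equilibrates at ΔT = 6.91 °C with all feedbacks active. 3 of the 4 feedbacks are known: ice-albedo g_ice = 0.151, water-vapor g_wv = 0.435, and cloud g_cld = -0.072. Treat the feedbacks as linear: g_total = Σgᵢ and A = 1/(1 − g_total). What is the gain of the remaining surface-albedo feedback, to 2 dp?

0.13

Amplification A = ΔT/ΔT₀ = 6.91/2.46 = 2.809.
Total gain g = 1 − 1/A = 1 − 1/2.809 = 0.644.
Known gains sum to 0.151 + 0.435 − 0.072 = 0.514.
g_alb = 0.644 − 0.514 = 0.13.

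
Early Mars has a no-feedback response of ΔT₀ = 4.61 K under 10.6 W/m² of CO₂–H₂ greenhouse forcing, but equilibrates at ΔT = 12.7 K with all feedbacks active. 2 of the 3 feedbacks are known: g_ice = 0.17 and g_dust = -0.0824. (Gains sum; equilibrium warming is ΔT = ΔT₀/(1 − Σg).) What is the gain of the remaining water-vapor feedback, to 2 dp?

Amplification A = ΔT/ΔT₀ = 12.7/4.61 = 2.755.
Total gain g = 1 − 1/A = 1 − 1/2.755 = 0.637.
Known gains sum to 0.17 − 0.0824 = 0.0876.
g_wv = 0.637 − 0.0876 = 0.55.

0.55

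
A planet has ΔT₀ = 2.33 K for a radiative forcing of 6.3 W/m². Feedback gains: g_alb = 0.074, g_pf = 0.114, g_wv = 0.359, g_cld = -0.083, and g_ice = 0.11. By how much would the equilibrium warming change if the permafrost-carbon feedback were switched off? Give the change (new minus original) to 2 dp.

-1.15 K

Original: g = 0.574, ΔT = 2.33/(1−0.574) = 5.4695 K.
Without permafrost-carbon: g' = 0.46, ΔT' = 2.33/(1−0.46) = 4.3148 K.
Change = 4.3148 − 5.4695 = -1.15 K.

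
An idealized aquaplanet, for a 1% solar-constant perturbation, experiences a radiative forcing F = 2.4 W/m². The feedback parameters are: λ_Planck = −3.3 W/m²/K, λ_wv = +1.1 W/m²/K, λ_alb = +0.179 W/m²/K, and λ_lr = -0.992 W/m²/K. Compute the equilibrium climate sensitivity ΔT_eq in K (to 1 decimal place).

Net feedback parameter λ = (−3.3) + (+1.1) + (+0.179) + (-0.992) = -3.013 W/m²/K.
ΔT = −F/λ = −2.4/(-3.013) = 0.8 K.

0.8 K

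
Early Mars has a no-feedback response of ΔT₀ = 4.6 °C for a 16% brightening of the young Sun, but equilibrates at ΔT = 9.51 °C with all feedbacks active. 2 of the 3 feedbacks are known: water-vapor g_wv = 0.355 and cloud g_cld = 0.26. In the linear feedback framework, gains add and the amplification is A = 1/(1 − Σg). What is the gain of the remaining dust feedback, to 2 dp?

-0.10

Amplification A = ΔT/ΔT₀ = 9.51/4.6 = 2.067.
Total gain g = 1 − 1/A = 1 − 1/2.067 = 0.5162.
Known gains sum to 0.355 + 0.26 = 0.615.
g_dust = 0.5162 − 0.615 = -0.10.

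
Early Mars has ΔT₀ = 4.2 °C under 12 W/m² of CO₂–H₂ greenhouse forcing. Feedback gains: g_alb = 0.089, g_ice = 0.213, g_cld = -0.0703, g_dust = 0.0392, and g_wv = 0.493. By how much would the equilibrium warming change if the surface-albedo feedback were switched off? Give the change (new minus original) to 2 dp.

Original: g = 0.7639, ΔT = 4.2/(1−0.7639) = 17.7891 °C.
Without surface-albedo: g' = 0.6749, ΔT' = 4.2/(1−0.6749) = 12.9191 °C.
Change = 12.9191 − 17.7891 = -4.87 °C.

-4.87 °C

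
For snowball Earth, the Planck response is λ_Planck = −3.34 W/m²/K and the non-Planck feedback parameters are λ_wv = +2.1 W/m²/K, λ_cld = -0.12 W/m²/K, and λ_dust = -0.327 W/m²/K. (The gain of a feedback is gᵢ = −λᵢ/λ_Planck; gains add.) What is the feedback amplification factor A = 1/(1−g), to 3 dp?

Convert to gains: g_wv = 2.1/3.34 = 0.6287; g_cld = -0.12/3.34 = -0.03593; g_dust = -0.327/3.34 = -0.0979.
Total gain g = 0.49487.
A = 1/(1 − 0.49487) = 1.980.

1.980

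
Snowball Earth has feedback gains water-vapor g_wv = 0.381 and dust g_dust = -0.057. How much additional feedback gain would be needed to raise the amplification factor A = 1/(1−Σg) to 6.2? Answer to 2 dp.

Current total gain = 0.324.
Target gain for A = 6.2: g* = 1 − 1/6.2 = 0.8387.
Additional gain needed = 0.8387 − 0.324 = 0.51.

0.51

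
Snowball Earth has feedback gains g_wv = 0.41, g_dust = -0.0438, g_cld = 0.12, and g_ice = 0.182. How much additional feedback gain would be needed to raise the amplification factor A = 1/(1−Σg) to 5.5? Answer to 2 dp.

Current total gain = 0.6682.
Target gain for A = 5.5: g* = 1 − 1/5.5 = 0.8182.
Additional gain needed = 0.8182 − 0.6682 = 0.15.

0.15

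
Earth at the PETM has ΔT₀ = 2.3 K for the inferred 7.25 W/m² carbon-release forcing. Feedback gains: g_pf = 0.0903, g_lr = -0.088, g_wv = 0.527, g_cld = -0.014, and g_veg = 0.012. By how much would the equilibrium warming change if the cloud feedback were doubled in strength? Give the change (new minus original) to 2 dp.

-0.14 K

Original: g = 0.5273, ΔT = 2.3/(1−0.5273) = 4.8657 K.
With doubled cloud: g' = 0.5133, ΔT' = 2.3/(1−0.5133) = 4.7257 K.
Change = 4.7257 − 4.8657 = -0.14 K.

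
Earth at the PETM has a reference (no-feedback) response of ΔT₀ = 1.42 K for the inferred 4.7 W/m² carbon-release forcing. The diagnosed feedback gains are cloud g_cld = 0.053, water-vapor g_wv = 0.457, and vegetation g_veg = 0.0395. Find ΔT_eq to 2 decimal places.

Total gain g = 0.053 + 0.457 + 0.0395 = 0.5495.
Amplification A = 1/(1 − 0.5495) = 2.22.
ΔT = 1.42 × 2.22 = 3.15 K.

3.15 K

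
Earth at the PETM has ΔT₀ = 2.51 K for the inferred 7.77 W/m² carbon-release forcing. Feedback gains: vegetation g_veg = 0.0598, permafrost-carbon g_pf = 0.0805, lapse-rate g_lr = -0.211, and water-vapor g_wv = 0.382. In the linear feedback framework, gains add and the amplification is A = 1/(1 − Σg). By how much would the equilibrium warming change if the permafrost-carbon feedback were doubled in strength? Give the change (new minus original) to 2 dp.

0.48 K

Original: g = 0.3113, ΔT = 2.51/(1−0.3113) = 3.6445 K.
With doubled permafrost-carbon: g' = 0.3918, ΔT' = 2.51/(1−0.3918) = 4.1269 K.
Change = 4.1269 − 3.6445 = 0.48 K.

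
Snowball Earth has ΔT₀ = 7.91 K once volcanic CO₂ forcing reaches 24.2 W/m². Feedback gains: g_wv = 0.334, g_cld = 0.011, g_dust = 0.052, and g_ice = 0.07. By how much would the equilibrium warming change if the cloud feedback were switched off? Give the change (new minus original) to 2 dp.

-0.30 K

Original: g = 0.467, ΔT = 7.91/(1−0.467) = 14.8405 K.
Without cloud: g' = 0.456, ΔT' = 7.91/(1−0.456) = 14.5404 K.
Change = 14.5404 − 14.8405 = -0.30 K.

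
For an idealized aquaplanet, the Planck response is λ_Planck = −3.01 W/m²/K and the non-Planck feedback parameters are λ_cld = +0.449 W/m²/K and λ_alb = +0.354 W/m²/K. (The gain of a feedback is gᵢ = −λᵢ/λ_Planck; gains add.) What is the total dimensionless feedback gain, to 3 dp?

0.267

Convert to gains: g_cld = 0.449/3.01 = 0.1492; g_alb = 0.354/3.01 = 0.1176.
Total gain g = 0.2668.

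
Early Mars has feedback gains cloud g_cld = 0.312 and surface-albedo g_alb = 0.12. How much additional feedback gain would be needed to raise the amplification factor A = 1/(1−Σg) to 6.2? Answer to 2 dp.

Current total gain = 0.432.
Target gain for A = 6.2: g* = 1 − 1/6.2 = 0.8387.
Additional gain needed = 0.8387 − 0.432 = 0.41.

0.41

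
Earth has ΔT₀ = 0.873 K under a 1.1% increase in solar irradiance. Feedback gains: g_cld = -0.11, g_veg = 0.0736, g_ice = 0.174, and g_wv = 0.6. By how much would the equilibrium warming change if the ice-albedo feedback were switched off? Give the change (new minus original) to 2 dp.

-1.33 K

Original: g = 0.7376, ΔT = 0.873/(1−0.7376) = 3.3270 K.
Without ice-albedo: g' = 0.5636, ΔT' = 0.873/(1−0.5636) = 2.0005 K.
Change = 2.0005 − 3.3270 = -1.33 K.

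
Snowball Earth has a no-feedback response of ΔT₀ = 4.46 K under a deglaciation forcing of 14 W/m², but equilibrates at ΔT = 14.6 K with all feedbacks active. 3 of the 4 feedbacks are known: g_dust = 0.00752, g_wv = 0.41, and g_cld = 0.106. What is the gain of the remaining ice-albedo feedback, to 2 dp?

Amplification A = ΔT/ΔT₀ = 14.6/4.46 = 3.274.
Total gain g = 1 − 1/A = 1 − 1/3.274 = 0.6946.
Known gains sum to 0.00752 + 0.41 + 0.106 = 0.52352.
g_ice = 0.6946 − 0.52352 = 0.17.

0.17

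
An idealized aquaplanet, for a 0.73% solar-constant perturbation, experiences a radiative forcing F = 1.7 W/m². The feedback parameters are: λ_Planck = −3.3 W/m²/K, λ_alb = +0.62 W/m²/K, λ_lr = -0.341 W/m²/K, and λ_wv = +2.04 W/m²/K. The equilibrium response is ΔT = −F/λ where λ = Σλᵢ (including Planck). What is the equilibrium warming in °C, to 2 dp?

Net feedback parameter λ = (−3.3) + (+0.62) + (-0.341) + (+2.04) = -0.981 W/m²/K.
ΔT = −F/λ = −1.7/(-0.981) = 1.73 °C.

1.73 °C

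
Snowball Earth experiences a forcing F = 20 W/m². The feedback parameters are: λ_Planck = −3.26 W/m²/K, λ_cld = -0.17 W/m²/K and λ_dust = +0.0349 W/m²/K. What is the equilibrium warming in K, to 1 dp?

5.9 K

Net feedback parameter λ = (−3.26) + (-0.17) + (+0.0349) = -3.3951 W/m²/K.
ΔT = −F/λ = −20/(-3.3951) = 5.9 K.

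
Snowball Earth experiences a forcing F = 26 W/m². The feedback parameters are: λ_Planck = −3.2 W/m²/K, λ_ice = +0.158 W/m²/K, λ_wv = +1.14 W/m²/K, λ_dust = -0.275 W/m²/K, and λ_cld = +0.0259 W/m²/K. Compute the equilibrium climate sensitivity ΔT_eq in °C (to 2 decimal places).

Net feedback parameter λ = (−3.2) + (+0.158) + (+1.14) + (-0.275) + (+0.0259) = -2.1511 W/m²/K.
ΔT = −F/λ = −26/(-2.1511) = 12.09 °C.

12.09 °C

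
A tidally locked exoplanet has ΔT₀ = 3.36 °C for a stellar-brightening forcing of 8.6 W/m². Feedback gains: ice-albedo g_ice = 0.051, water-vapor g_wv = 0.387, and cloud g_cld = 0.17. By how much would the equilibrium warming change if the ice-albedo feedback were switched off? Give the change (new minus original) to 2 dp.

Original: g = 0.608, ΔT = 3.36/(1−0.608) = 8.5714 °C.
Without ice-albedo: g' = 0.557, ΔT' = 3.36/(1−0.557) = 7.5847 °C.
Change = 7.5847 − 8.5714 = -0.99 °C.

-0.99 °C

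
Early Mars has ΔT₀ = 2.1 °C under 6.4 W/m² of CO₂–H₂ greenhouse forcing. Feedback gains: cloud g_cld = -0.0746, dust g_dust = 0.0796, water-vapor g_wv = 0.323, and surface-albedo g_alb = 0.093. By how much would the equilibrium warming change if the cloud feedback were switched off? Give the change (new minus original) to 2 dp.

0.54 °C

Original: g = 0.421, ΔT = 2.1/(1−0.421) = 3.6269 °C.
Without cloud: g' = 0.4956, ΔT' = 2.1/(1−0.4956) = 4.1634 °C.
Change = 4.1634 − 3.6269 = 0.54 °C.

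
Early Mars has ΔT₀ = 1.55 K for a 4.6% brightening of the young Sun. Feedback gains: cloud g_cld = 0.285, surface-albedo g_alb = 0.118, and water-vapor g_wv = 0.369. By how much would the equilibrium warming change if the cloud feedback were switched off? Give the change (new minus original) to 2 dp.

Original: g = 0.772, ΔT = 1.55/(1−0.772) = 6.7982 K.
Without cloud: g' = 0.487, ΔT' = 1.55/(1−0.487) = 3.0214 K.
Change = 3.0214 − 6.7982 = -3.78 K.

-3.78 K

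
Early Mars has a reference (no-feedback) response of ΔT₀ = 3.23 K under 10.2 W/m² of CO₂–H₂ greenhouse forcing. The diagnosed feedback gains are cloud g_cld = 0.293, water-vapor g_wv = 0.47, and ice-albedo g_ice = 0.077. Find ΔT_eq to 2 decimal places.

20.19 K

Total gain g = 0.293 + 0.47 + 0.077 = 0.84.
Amplification A = 1/(1 − 0.84) = 6.25.
ΔT = 3.23 × 6.25 = 20.19 K.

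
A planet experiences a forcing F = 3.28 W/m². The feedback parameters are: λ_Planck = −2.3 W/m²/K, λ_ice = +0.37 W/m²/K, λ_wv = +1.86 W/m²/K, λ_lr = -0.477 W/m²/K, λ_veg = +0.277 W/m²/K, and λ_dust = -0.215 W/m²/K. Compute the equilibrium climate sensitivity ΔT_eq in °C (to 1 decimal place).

6.8 °C

Net feedback parameter λ = (−2.3) + (+0.37) + (+1.86) + (-0.477) + (+0.277) + (-0.215) = -0.485 W/m²/K.
ΔT = −F/λ = −3.28/(-0.485) = 6.8 °C.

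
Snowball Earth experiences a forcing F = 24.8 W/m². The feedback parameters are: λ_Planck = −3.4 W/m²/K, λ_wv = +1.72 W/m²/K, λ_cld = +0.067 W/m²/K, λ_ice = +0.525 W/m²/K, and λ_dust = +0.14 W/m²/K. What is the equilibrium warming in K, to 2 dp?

Net feedback parameter λ = (−3.4) + (+1.72) + (+0.067) + (+0.525) + (+0.14) = -0.948 W/m²/K.
ΔT = −F/λ = −24.8/(-0.948) = 26.16 K.

26.16 K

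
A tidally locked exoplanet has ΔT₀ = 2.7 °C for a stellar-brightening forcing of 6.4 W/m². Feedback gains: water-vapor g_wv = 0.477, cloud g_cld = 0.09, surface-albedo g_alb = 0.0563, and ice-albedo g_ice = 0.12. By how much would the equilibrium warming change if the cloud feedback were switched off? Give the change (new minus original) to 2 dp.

Original: g = 0.7433, ΔT = 2.7/(1−0.7433) = 10.5181 °C.
Without cloud: g' = 0.6533, ΔT' = 2.7/(1−0.6533) = 7.7877 °C.
Change = 7.7877 − 10.5181 = -2.73 °C.

-2.73 °C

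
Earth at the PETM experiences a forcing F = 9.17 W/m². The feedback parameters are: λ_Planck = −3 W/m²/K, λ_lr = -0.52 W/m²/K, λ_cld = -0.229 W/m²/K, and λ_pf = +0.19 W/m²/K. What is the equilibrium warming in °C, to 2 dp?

2.58 °C

Net feedback parameter λ = (−3) + (-0.52) + (-0.229) + (+0.19) = -3.559 W/m²/K.
ΔT = −F/λ = −9.17/(-3.559) = 2.58 °C.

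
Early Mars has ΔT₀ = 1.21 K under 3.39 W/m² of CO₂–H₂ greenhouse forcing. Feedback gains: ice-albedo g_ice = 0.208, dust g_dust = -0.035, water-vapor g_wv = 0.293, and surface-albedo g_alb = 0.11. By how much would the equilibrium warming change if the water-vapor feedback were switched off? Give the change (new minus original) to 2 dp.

Original: g = 0.576, ΔT = 1.21/(1−0.576) = 2.8538 K.
Without water-vapor: g' = 0.283, ΔT' = 1.21/(1−0.283) = 1.6876 K.
Change = 1.6876 − 2.8538 = -1.17 K.

-1.17 K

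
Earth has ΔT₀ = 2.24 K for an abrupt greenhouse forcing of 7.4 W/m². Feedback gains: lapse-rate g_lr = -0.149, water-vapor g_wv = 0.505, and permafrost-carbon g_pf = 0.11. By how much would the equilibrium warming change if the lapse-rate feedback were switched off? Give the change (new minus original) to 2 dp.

1.62 K

Original: g = 0.466, ΔT = 2.24/(1−0.466) = 4.1948 K.
Without lapse-rate: g' = 0.615, ΔT' = 2.24/(1−0.615) = 5.8182 K.
Change = 5.8182 − 4.1948 = 1.62 K.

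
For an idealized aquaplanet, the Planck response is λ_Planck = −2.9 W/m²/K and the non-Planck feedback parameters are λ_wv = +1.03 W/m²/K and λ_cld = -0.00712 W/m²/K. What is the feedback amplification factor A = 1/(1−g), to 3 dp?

Convert to gains: g_wv = 1.03/2.9 = 0.3552; g_cld = -0.00712/2.9 = -0.002455.
Total gain g = 0.352745.
A = 1/(1 − 0.352745) = 1.545.

1.545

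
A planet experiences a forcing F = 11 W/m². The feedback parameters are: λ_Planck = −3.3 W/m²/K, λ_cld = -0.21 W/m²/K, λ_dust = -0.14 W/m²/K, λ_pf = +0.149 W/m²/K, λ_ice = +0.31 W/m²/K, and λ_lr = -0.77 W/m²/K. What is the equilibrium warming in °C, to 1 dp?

2.8 °C

Net feedback parameter λ = (−3.3) + (-0.21) + (-0.14) + (+0.149) + (+0.31) + (-0.77) = -3.961 W/m²/K.
ΔT = −F/λ = −11/(-3.961) = 2.8 °C.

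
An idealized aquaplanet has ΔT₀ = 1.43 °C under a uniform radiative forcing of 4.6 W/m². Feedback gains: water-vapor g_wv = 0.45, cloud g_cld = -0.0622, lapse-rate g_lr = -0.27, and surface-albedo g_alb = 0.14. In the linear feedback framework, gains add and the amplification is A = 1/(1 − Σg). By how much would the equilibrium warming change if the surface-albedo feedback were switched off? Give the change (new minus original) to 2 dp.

Original: g = 0.2578, ΔT = 1.43/(1−0.2578) = 1.9267 °C.
Without surface-albedo: g' = 0.1178, ΔT' = 1.43/(1−0.1178) = 1.6209 °C.
Change = 1.6209 − 1.9267 = -0.31 °C.

-0.31 °C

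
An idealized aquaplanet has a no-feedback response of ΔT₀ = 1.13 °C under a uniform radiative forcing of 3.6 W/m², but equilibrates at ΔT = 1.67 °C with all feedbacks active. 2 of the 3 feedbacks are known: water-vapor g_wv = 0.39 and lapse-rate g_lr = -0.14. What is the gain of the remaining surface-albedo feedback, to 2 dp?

Amplification A = ΔT/ΔT₀ = 1.67/1.13 = 1.478.
Total gain g = 1 − 1/A = 1 − 1/1.478 = 0.3234.
Known gains sum to 0.39 − 0.14 = 0.25.
g_alb = 0.3234 − 0.25 = 0.07.

0.07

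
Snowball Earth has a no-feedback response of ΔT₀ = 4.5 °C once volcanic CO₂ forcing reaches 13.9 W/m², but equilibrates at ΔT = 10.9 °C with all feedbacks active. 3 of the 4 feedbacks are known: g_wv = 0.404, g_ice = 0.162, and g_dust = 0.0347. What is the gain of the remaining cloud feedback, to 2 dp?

-0.01

Amplification A = ΔT/ΔT₀ = 10.9/4.5 = 2.422.
Total gain g = 1 − 1/A = 1 − 1/2.422 = 0.5871.
Known gains sum to 0.404 + 0.162 + 0.0347 = 0.6007.
g_cld = 0.5871 − 0.6007 = -0.01.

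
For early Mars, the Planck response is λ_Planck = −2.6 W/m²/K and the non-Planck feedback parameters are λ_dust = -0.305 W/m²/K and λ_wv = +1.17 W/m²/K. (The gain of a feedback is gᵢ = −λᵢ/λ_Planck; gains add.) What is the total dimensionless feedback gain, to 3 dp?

Convert to gains: g_dust = -0.305/2.6 = -0.1173; g_wv = 1.17/2.6 = 0.45.
Total gain g = 0.3327.

0.333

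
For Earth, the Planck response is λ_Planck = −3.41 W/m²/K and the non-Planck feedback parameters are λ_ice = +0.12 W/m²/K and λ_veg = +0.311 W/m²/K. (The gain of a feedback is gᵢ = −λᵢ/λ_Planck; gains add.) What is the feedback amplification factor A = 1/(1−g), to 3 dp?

1.145

Convert to gains: g_ice = 0.12/3.41 = 0.03519; g_veg = 0.311/3.41 = 0.0912.
Total gain g = 0.12639.
A = 1/(1 − 0.12639) = 1.145.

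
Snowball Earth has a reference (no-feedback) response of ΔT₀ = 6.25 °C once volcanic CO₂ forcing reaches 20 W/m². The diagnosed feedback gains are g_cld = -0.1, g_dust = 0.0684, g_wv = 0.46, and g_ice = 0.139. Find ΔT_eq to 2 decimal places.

Total gain g = -0.1 + 0.0684 + 0.46 + 0.139 = 0.5674.
Amplification A = 1/(1 − 0.5674) = 2.312.
ΔT = 6.25 × 2.312 = 14.45 °C.

14.45 °C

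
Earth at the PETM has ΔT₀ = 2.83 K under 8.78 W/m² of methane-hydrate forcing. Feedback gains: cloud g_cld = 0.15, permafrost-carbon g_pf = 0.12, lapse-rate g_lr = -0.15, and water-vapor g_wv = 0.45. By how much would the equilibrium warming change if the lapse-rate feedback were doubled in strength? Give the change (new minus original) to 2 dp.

Original: g = 0.57, ΔT = 2.83/(1−0.57) = 6.5814 K.
With doubled lapse-rate: g' = 0.42, ΔT' = 2.83/(1−0.42) = 4.8793 K.
Change = 4.8793 − 6.5814 = -1.70 K.

-1.70 K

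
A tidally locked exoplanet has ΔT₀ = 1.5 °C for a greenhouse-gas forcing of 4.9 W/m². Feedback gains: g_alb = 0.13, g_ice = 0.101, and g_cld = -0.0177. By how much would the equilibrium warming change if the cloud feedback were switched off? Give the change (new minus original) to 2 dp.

0.04 °C

Original: g = 0.2133, ΔT = 1.5/(1−0.2133) = 1.9067 °C.
Without cloud: g' = 0.231, ΔT' = 1.5/(1−0.231) = 1.9506 °C.
Change = 1.9506 − 1.9067 = 0.04 °C.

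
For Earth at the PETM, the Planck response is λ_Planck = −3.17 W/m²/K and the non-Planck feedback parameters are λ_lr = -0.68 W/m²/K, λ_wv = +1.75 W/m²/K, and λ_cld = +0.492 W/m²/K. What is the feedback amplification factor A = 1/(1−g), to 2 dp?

Convert to gains: g_lr = -0.68/3.17 = -0.2145; g_wv = 1.75/3.17 = 0.5521; g_cld = 0.492/3.17 = 0.1552.
Total gain g = 0.4928.
A = 1/(1 − 0.4928) = 1.97.

1.97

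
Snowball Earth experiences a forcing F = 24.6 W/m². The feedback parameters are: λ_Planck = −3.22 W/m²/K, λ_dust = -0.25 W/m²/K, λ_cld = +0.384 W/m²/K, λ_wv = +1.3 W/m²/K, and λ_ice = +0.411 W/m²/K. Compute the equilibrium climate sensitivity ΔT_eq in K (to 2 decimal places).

17.89 K

Net feedback parameter λ = (−3.22) + (-0.25) + (+0.384) + (+1.3) + (+0.411) = -1.375 W/m²/K.
ΔT = −F/λ = −24.6/(-1.375) = 17.89 K.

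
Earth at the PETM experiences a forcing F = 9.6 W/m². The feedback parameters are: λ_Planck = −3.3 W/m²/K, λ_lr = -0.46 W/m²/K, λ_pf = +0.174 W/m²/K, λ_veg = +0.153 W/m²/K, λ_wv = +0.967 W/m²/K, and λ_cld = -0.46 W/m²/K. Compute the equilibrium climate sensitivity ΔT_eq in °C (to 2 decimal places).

3.28 °C

Net feedback parameter λ = (−3.3) + (-0.46) + (+0.174) + (+0.153) + (+0.967) + (-0.46) = -2.926 W/m²/K.
ΔT = −F/λ = −9.6/(-2.926) = 3.28 °C.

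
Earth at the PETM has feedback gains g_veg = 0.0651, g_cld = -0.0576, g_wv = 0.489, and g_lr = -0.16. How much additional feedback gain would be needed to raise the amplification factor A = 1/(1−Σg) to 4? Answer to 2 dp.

0.41

Current total gain = 0.3365.
Target gain for A = 4: g* = 1 − 1/4 = 0.75.
Additional gain needed = 0.75 − 0.3365 = 0.41.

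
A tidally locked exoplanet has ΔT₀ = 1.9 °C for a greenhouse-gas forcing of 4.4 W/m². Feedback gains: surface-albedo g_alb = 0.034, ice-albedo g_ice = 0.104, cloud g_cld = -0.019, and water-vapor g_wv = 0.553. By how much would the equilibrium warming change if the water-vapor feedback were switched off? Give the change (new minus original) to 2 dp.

Original: g = 0.672, ΔT = 1.9/(1−0.672) = 5.7927 °C.
Without water-vapor: g' = 0.119, ΔT' = 1.9/(1−0.119) = 2.1566 °C.
Change = 2.1566 − 5.7927 = -3.64 °C.

-3.64 °C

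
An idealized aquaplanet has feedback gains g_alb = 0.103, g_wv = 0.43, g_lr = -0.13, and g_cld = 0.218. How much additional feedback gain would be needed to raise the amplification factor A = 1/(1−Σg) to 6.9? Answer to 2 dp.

Current total gain = 0.621.
Target gain for A = 6.9: g* = 1 − 1/6.9 = 0.8551.
Additional gain needed = 0.8551 − 0.621 = 0.23.

0.23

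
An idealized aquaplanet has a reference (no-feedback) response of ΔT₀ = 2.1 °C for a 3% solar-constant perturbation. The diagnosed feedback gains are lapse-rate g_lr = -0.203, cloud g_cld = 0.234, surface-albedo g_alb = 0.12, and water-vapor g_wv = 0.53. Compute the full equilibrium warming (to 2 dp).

Total gain g = -0.203 + 0.234 + 0.12 + 0.53 = 0.681.
Amplification A = 1/(1 − 0.681) = 3.135.
ΔT = 2.1 × 3.135 = 6.58 °C.

6.58 °C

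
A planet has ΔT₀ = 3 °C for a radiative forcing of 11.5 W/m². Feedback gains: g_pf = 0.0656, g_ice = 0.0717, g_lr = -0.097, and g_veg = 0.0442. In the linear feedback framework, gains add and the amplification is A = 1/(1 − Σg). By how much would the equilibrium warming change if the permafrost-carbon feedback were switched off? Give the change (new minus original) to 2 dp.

Original: g = 0.0845, ΔT = 3/(1−0.0845) = 3.2769 °C.
Without permafrost-carbon: g' = 0.0189, ΔT' = 3/(1−0.0189) = 3.0578 °C.
Change = 3.0578 − 3.2769 = -0.22 °C.

-0.22 °C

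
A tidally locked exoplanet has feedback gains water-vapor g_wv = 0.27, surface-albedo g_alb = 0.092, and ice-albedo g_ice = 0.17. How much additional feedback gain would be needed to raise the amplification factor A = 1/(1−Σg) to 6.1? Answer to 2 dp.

Current total gain = 0.532.
Target gain for A = 6.1: g* = 1 − 1/6.1 = 0.8361.
Additional gain needed = 0.8361 − 0.532 = 0.30.

0.30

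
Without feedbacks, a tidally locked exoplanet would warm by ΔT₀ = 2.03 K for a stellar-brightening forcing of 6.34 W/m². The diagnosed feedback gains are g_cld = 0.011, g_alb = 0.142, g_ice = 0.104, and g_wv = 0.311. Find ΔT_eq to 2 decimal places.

Total gain g = 0.011 + 0.142 + 0.104 + 0.311 = 0.568.
Amplification A = 1/(1 − 0.568) = 2.315.
ΔT = 2.03 × 2.315 = 4.70 K.

4.70 K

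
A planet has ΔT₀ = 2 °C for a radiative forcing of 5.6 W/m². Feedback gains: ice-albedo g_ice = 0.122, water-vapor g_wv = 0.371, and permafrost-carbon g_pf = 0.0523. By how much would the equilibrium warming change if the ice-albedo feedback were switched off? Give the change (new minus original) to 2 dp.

-0.93 °C

Original: g = 0.5453, ΔT = 2/(1−0.5453) = 4.3985 °C.
Without ice-albedo: g' = 0.4233, ΔT' = 2/(1−0.4233) = 3.4680 °C.
Change = 3.4680 − 4.3985 = -0.93 °C.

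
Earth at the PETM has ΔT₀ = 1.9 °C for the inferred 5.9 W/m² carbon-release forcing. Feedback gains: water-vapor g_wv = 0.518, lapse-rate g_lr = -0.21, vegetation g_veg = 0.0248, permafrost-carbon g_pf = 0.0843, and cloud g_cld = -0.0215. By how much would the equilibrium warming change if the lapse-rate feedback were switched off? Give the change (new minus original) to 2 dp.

Original: g = 0.3956, ΔT = 1.9/(1−0.3956) = 3.1436 °C.
Without lapse-rate: g' = 0.6056, ΔT' = 1.9/(1−0.6056) = 4.8174 °C.
Change = 4.8174 − 3.1436 = 1.67 °C.

1.67 °C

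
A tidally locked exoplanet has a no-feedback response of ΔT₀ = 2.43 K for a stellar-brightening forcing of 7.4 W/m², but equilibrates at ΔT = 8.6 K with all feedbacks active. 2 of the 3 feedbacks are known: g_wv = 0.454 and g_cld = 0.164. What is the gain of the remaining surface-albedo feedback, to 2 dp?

Amplification A = ΔT/ΔT₀ = 8.6/2.43 = 3.539.
Total gain g = 1 − 1/A = 1 − 1/3.539 = 0.7174.
Known gains sum to 0.454 + 0.164 = 0.618.
g_alb = 0.7174 − 0.618 = 0.10.

0.10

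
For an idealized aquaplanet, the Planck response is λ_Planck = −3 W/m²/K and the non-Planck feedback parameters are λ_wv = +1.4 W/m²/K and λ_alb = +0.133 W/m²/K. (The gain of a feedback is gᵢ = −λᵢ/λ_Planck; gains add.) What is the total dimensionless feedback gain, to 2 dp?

0.51

Convert to gains: g_wv = 1.4/3 = 0.4667; g_alb = 0.133/3 = 0.04433.
Total gain g = 0.51103.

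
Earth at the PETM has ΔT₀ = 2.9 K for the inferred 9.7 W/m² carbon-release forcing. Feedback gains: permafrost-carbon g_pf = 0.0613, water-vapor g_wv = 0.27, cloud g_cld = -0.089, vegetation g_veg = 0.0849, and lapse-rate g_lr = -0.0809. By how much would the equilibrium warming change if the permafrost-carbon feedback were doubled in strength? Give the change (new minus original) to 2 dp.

0.34 K

Original: g = 0.2463, ΔT = 2.9/(1−0.2463) = 3.8477 K.
With doubled permafrost-carbon: g' = 0.3076, ΔT' = 2.9/(1−0.3076) = 4.1883 K.
Change = 4.1883 − 3.8477 = 0.34 K.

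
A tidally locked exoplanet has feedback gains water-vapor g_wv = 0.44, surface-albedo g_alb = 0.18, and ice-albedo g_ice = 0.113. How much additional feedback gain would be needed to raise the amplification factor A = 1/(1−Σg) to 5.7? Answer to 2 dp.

0.09

Current total gain = 0.733.
Target gain for A = 5.7: g* = 1 − 1/5.7 = 0.8246.
Additional gain needed = 0.8246 − 0.733 = 0.09.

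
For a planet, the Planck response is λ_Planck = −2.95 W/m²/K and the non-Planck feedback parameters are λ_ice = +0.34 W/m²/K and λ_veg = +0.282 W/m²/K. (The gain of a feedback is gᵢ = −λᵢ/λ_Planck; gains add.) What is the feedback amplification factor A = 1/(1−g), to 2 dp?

Convert to gains: g_ice = 0.34/2.95 = 0.1153; g_veg = 0.282/2.95 = 0.09559.
Total gain g = 0.21089.
A = 1/(1 − 0.21089) = 1.27.

1.27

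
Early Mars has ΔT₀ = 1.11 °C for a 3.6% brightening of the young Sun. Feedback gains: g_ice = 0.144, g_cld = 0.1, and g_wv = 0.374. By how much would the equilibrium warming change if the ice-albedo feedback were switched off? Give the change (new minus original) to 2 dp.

Original: g = 0.618, ΔT = 1.11/(1−0.618) = 2.9058 °C.
Without ice-albedo: g' = 0.474, ΔT' = 1.11/(1−0.474) = 2.1103 °C.
Change = 2.1103 − 2.9058 = -0.80 °C.

-0.80 °C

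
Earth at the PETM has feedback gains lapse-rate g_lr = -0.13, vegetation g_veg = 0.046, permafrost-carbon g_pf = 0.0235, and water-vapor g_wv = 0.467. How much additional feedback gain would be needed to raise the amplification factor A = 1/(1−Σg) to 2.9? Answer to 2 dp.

Current total gain = 0.4065.
Target gain for A = 2.9: g* = 1 − 1/2.9 = 0.6552.
Additional gain needed = 0.6552 − 0.4065 = 0.25.

0.25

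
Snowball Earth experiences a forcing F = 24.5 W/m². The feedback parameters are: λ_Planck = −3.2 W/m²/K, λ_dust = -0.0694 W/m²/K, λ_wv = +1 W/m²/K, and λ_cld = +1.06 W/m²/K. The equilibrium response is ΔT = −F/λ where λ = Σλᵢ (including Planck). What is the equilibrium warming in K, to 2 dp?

Net feedback parameter λ = (−3.2) + (-0.0694) + (+1) + (+1.06) = -1.2094 W/m²/K.
ΔT = −F/λ = −24.5/(-1.2094) = 20.26 K.

20.26 K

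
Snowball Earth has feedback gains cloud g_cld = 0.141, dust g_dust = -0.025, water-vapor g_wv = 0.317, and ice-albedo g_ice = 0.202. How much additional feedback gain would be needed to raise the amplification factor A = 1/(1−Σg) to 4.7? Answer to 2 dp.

Current total gain = 0.635.
Target gain for A = 4.7: g* = 1 − 1/4.7 = 0.7872.
Additional gain needed = 0.7872 − 0.635 = 0.15.

0.15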